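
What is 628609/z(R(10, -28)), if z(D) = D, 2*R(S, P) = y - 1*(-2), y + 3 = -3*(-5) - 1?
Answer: 1257218/13 ≈ 96709.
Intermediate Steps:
y = 11 (y = -3 + (-3*(-5) - 1) = -3 + (15 - 1) = -3 + 14 = 11)
R(S, P) = 13/2 (R(S, P) = (11 - 1*(-2))/2 = (11 + 2)/2 = (1/2)*13 = 13/2)
628609/z(R(10, -28)) = 628609/(13/2) = 628609*(2/13) = 1257218/13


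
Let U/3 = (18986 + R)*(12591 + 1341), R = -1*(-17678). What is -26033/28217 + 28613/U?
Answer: -5698912036133/6177138840864 ≈ -0.92258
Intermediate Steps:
R = 17678
U = 1532408544 (U = 3*((18986 + 17678)*(12591 + 1341)) = 3*(36664*13932) = 3*510802848 = 1532408544)
-26033/28217 + 28613/U = -26033/28217 + 28613/1532408544 = -26033*1/28217 + 28613*(1/1532408544) = -3719/4031 + 28613/1532408544 = -5698912036133/6177138840864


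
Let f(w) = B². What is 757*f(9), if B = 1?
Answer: 757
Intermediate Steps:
f(w) = 1 (f(w) = 1² = 1)
757*f(9) = 757*1 = 757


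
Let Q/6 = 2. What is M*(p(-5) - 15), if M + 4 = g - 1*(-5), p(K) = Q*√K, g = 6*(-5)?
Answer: 435 - 348*I*√5 ≈ 435.0 - 778.15*I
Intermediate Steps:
Q = 12 (Q = 6*2 = 12)
g = -30
p(K) = 12*√K
M = -29 (M = -4 + (-30 - 1*(-5)) = -4 + (-30 + 5) = -4 - 25 = -29)
M*(p(-5) - 15) = -29*(12*√(-5) - 15) = -29*(12*(I*√5) - 15) = -29*(12*I*√5 - 15) = -29*(-15 + 12*I*√5) = 435 - 348*I*√5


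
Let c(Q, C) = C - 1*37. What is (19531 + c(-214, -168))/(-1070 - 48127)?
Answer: -6442/16399 ≈ -0.39283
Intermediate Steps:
c(Q, C) = -37 + C (c(Q, C) = C - 37 = -37 + C)
(19531 + c(-214, -168))/(-1070 - 48127) = (19531 + (-37 - 168))/(-1070 - 48127) = (19531 - 205)/(-49197) = 19326*(-1/49197) = -6442/16399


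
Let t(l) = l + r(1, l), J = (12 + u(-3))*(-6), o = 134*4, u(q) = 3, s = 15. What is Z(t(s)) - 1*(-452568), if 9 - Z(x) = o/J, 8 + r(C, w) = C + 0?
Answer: 20366233/45 ≈ 4.5258e+5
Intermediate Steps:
r(C, w) = -8 + C (r(C, w) = -8 + (C + 0) = -8 + C)
o = 536
J = -90 (J = (12 + 3)*(-6) = 15*(-6) = -90)
t(l) = -7 + l (t(l) = l + (-8 + 1) = l - 7 = -7 + l)
Z(x) = 673/45 (Z(x) = 9 - 536/(-90) = 9 - 536*(-1)/90 = 9 - 1*(-268/45) = 9 + 268/45 = 673/45)
Z(t(s)) - 1*(-452568) = 673/45 - 1*(-452568) = 673/45 + 452568 = 20366233/45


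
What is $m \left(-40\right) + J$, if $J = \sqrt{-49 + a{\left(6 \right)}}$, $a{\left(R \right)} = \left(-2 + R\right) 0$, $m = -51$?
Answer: $2040 + 7 i \approx 2040.0 + 7.0 i$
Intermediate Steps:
$a{\left(R \right)} = 0$
$J = 7 i$ ($J = \sqrt{-49 + 0} = \sqrt{-49} = 7 i \approx 7.0 i$)
$m \left(-40\right) + J = \left(-51\right) \left(-40\right) + 7 i = 2040 + 7 i$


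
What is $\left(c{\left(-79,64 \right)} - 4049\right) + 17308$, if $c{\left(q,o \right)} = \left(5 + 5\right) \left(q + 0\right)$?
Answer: $12469$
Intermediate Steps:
$c{\left(q,o \right)} = 10 q$
$\left(c{\left(-79,64 \right)} - 4049\right) + 17308 = \left(10 \left(-79\right) - 4049\right) + 17308 = \left(-790 - 4049\right) + 17308 = -4839 + 17308 = 12469$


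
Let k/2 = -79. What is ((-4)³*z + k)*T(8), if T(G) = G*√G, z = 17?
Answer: -19936*√2 ≈ -28194.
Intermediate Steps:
T(G) = G^(3/2)
k = -158 (k = 2*(-79) = -158)
((-4)³*z + k)*T(8) = ((-4)³*17 - 158)*8^(3/2) = (-64*17 - 158)*(16*√2) = (-1088 - 158)*(16*√2) = -19936*√2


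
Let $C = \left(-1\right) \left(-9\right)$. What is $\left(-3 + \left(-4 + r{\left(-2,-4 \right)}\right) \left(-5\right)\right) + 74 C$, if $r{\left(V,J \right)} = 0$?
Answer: $683$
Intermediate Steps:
$C = 9$
$\left(-3 + \left(-4 + r{\left(-2,-4 \right)}\right) \left(-5\right)\right) + 74 C = \left(-3 + \left(-4 + 0\right) \left(-5\right)\right) + 74 \cdot 9 = \left(-3 - -20\right) + 666 = \left(-3 + 20\right) + 666 = 17 + 666 = 683$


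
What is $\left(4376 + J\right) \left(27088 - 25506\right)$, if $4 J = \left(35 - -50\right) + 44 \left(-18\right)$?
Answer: $\frac{13286427}{2} \approx 6.6432 \cdot 10^{6}$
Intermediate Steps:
$J = - \frac{707}{4}$ ($J = \frac{\left(35 - -50\right) + 44 \left(-18\right)}{4} = \frac{\left(35 + 50\right) - 792}{4} = \frac{85 - 792}{4} = \frac{1}{4} \left(-707\right) = - \frac{707}{4} \approx -176.75$)
$\left(4376 + J\right) \left(27088 - 25506\right) = \left(4376 - \frac{707}{4}\right) \left(27088 - 25506\right) = \frac{16797}{4} \cdot 1582 = \frac{13286427}{2}$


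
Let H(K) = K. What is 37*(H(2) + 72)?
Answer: 2738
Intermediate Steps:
37*(H(2) + 72) = 37*(2 + 72) = 37*74 = 2738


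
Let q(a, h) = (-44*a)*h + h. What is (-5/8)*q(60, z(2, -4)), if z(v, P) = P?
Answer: -13195/2 ≈ -6597.5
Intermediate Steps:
q(a, h) = h - 44*a*h (q(a, h) = -44*a*h + h = h - 44*a*h)
(-5/8)*q(60, z(2, -4)) = (-5/8)*(-4*(1 - 44*60)) = (-5*1/8)*(-4*(1 - 2640)) = -(-5)*(-2639)/2 = -5/8*10556 = -13195/2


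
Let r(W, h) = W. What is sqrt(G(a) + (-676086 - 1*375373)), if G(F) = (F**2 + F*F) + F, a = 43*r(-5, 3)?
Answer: 14*I*sqrt(4894) ≈ 979.4*I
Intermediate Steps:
a = -215 (a = 43*(-5) = -215)
G(F) = F + 2*F**2 (G(F) = (F**2 + F**2) + F = 2*F**2 + F = F + 2*F**2)
sqrt(G(a) + (-676086 - 1*375373)) = sqrt(-215*(1 + 2*(-215)) + (-676086 - 1*375373)) = sqrt(-215*(1 - 430) + (-676086 - 375373)) = sqrt(-215*(-429) - 1051459) = sqrt(92235 - 1051459) = sqrt(-959224) = 14*I*sqrt(4894)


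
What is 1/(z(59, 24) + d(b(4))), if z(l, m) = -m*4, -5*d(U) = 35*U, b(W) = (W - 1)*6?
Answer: -1/222 ≈ -0.0045045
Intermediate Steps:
b(W) = -6 + 6*W (b(W) = (-1 + W)*6 = -6 + 6*W)
d(U) = -7*U
z(l, m) = -4*m
1/(z(59, 24) + d(b(4))) = 1/(-4*24 - 7*(-6 + 6*4)) = 1/(-96 - 7*(-6 + 24)) = 1/(-96 - 7*18) = 1/(-96 - 126) = 1/(-222) = -1/222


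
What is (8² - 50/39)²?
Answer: 5982916/1521 ≈ 3933.5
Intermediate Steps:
(8² - 50/39)² = (64 - 50*1/39)² = (64 - 50/39)² = (2446/39)² = 5982916/1521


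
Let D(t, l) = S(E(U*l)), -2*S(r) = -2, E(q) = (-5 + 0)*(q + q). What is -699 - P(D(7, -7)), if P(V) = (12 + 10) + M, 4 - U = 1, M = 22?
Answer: -743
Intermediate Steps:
U = 3 (U = 4 - 1*1 = 4 - 1 = 3)
E(q) = -10*q
S(r) = 1 (S(r) = -1/2*(-2) = 1)
D(t, l) = 1
P(V) = 44 (P(V) = (12 + 10) + 22 = 22 + 22 = 44)
-699 - P(D(7, -7)) = -699 - 1*44 = -699 - 44 = -743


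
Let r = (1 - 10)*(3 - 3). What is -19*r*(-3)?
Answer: 0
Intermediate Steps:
r = 0 (r = -9*0 = 0)
-19*r*(-3) = -19*0*(-3) = 0*(-3) = 0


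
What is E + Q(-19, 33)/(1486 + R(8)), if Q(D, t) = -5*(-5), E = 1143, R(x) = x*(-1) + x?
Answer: 1698523/1486 ≈ 1143.0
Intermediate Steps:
R(x) = 0 (R(x) = -x + x = 0)
Q(D, t) = 25
E + Q(-19, 33)/(1486 + R(8)) = 1143 + 25/(1486 + 0) = 1143 + 25/1486 = 1698523/1486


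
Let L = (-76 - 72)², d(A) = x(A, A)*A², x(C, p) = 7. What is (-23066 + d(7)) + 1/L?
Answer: -497724591/21904 ≈ -22723.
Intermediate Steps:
d(A) = 7*A²
L = 21904 (L = (-148)² = 21904)
(-23066 + d(7)) + 1/L = (-23066 + 7*7²) + 1/21904 = (-23066 + 7*49) + 1/21904 = (-23066 + 343) + 1/21904 = -22723 + 1/21904 = -497724591/21904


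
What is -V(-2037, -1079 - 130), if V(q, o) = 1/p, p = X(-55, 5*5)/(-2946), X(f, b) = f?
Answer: -2946/55 ≈ -53.564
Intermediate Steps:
p = 55/2946 (p = -55/(-2946) = -55*(-1/2946) = 55/2946 ≈ 0.018669)
V(q, o) = 2946/55 (V(q, o) = 1/(55/2946) = 2946/55)
-V(-2037, -1079 - 130) = -1*2946/55 = -2946/55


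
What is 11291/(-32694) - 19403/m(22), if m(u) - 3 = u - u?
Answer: -70488395/10898 ≈ -6468.0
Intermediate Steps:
m(u) = 3 (m(u) = 3 + (u - u) = 3 + 0 = 3)
11291/(-32694) - 19403/m(22) = 11291/(-32694) - 19403/3 = 11291*(-1/32694) - 19403*⅓ = -11291/32694 - 19403/3 = -70488395/10898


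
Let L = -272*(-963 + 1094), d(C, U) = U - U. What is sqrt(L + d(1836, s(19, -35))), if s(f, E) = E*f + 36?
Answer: 4*I*sqrt(2227) ≈ 188.76*I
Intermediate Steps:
s(f, E) = 36 + E*f
d(C, U) = 0
L = -35632 (L = -272*131 = -35632)
sqrt(L + d(1836, s(19, -35))) = sqrt(-35632 + 0) = sqrt(-35632) = 4*I*sqrt(2227)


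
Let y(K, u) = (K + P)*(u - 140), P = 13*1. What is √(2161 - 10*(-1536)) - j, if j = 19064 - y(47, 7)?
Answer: -27044 + √17521 ≈ -26912.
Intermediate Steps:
P = 13
y(K, u) = (-140 + u)*(13 + K) (y(K, u) = (K + 13)*(u - 140) = (13 + K)*(-140 + u) = (-140 + u)*(13 + K))
j = 27044 (j = 19064 - (-1820 - 140*47 + 13*7 + 47*7) = 19064 - (-1820 - 6580 + 91 + 329) = 19064 - 1*(-7980) = 19064 + 7980 = 27044)
√(2161 - 10*(-1536)) - j = √(2161 - 10*(-1536)) - 1*27044 = √(2161 + 15360) - 27044 = √17521 - 27044 = -27044 + √17521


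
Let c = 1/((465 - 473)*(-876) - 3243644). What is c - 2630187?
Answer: -8512957930933/3236636 ≈ -2.6302e+6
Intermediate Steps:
c = -1/3236636 (c = 1/(-8*(-876) - 3243644) = 1/(7008 - 3243644) = 1/(-3236636) = -1/3236636 ≈ -3.0896e-7)
c - 2630187 = -1/3236636 - 2630187 = -8512957930933/3236636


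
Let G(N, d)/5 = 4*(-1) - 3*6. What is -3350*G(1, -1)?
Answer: 368500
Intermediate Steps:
G(N, d) = -110 (G(N, d) = 5*(4*(-1) - 3*6) = 5*(-4 - 18) = 5*(-22) = -110)
-3350*G(1, -1) = -3350*(-110) = 368500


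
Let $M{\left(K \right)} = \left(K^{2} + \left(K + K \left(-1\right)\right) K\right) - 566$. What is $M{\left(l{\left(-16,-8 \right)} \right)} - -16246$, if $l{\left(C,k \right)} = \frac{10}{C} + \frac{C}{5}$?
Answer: $\frac{25111409}{1600} \approx 15695.0$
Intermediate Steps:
$l{\left(C,k \right)} = \frac{10}{C} + \frac{C}{5}$ ($l{\left(C,k \right)} = \frac{10}{C} + C \frac{1}{5} = \frac{10}{C} + \frac{C}{5}$)
$M{\left(K \right)} = -566 + K^{2}$ ($M{\left(K \right)} = \left(K^{2} + \left(K - K\right) K\right) - 566 = \left(K^{2} + 0 K\right) - 566 = \left(K^{2} + 0\right) - 566 = K^{2} - 566 = -566 + K^{2}$)
$M{\left(l{\left(-16,-8 \right)} \right)} - -16246 = \left(-566 + \left(\frac{10}{-16} + \frac{1}{5} \left(-16\right)\right)^{2}\right) - -16246 = \left(-566 + \left(10 \left(- \frac{1}{16}\right) - \frac{16}{5}\right)^{2}\right) + 16246 = \left(-566 + \left(- \frac{5}{8} - \frac{16}{5}\right)^{2}\right) + 16246 = \left(-566 + \left(- \frac{153}{40}\right)^{2}\right) + 16246 = \left(-566 + \frac{23409}{1600}\right) + 16246 = - \frac{882191}{1600} + 16246 = \frac{25111409}{1600}$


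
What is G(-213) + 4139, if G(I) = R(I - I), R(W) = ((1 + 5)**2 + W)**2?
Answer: 5435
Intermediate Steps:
R(W) = (36 + W)**2 (R(W) = (6**2 + W)**2 = (36 + W)**2)
G(I) = 1296 (G(I) = (36 + (I - I))**2 = (36 + 0)**2 = 36**2 = 1296)
G(-213) + 4139 = 1296 + 4139 = 5435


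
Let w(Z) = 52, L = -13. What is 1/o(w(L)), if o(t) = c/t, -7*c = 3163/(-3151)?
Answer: 1146964/3163 ≈ 362.62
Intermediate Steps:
c = 3163/22057 (c = -3163/(7*(-3151)) = -3163*(-1)/(7*3151) = -1/7*(-3163/3151) = 3163/22057 ≈ 0.14340)
o(t) = 3163/(22057*t)
1/o(w(L)) = 1/((3163/22057)/52) = 1/((3163/22057)*(1/52)) = 1/(3163/1146964) = 1146964/3163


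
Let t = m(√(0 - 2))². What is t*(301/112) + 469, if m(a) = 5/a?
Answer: 13933/32 ≈ 435.41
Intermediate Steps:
t = -25/2 (t = (5/(√(0 - 2)))² = (5/(√(-2)))² = (5/((I*√2)))² = (5*(-I*√2/2))² = (-5*I*√2/2)² = -25/2 ≈ -12.500)
t*(301/112) + 469 = -7525/(2*112) + 469 = -25/2*43/16 + 469 = -1075/32 + 469 = 13933/32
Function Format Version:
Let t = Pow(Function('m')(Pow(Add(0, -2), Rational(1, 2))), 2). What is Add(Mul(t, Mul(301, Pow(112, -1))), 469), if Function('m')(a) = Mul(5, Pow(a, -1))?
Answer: Rational(13933, 32) ≈ 435.41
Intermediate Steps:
t = Rational(-25, 2) (t = Pow(Mul(5, Pow(Pow(Add(0, -2), Rational(1, 2)), -1)), 2) = Pow(Mul(5, Pow(Pow(-2, Rational(1, 2)), -1)), 2) = Pow(Mul(5, Pow(Mul(I, Pow(2, Rational(1, 2))), -1)), 2) = Pow(Mul(5, Mul(Rational(-1, 2), I, Pow(2, Rational(1, 2)))), 2) = Pow(Mul(Rational(-5, 2), I, Pow(2, Rational(1, 2))), 2) = Rational(-25, 2) ≈ -12.500)
Add(Mul(t, Mul(301, Pow(112, -1))), 469) = Add(Mul(Rational(-25, 2), Mul(301, Pow(112, -1))), 469) = Add(Mul(Rational(-25, 2), Mul(301, Rational(1, 112))), 469) = Add(Mul(Rational(-25, 2), Rational(43, 16)), 469) = Add(Rational(-1075, 32), 469) = Rational(13933, 32)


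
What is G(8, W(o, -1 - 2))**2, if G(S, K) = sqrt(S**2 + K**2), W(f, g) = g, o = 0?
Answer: 73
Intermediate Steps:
G(S, K) = sqrt(K**2 + S**2)
G(8, W(o, -1 - 2))**2 = (sqrt((-1 - 2)**2 + 8**2))**2 = (sqrt((-3)**2 + 64))**2 = (sqrt(9 + 64))**2 = (sqrt(73))**2 = 73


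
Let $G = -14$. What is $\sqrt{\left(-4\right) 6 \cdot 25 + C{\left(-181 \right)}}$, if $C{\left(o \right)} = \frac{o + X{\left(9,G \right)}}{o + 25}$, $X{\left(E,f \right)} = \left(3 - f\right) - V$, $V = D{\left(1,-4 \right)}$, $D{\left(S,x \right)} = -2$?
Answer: $\frac{i \sqrt{404898}}{26} \approx 24.474 i$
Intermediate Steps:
$V = -2$
$X{\left(E,f \right)} = 5 - f$ ($X{\left(E,f \right)} = \left(3 - f\right) - -2 = \left(3 - f\right) + 2 = 5 - f$)
$C{\left(o \right)} = \frac{19 + o}{25 + o}$ ($C{\left(o \right)} = \frac{o + \left(5 - -14\right)}{o + 25} = \frac{o + \left(5 + 14\right)}{25 + o} = \frac{o + 19}{25 + o} = \frac{19 + o}{25 + o}$)
$\sqrt{\left(-4\right) 6 \cdot 25 + C{\left(-181 \right)}} = \sqrt{\left(-4\right) 6 \cdot 25 + \frac{19 - 181}{25 - 181}} = \sqrt{\left(-24\right) 25 + \frac{1}{-156} \left(-162\right)} = \sqrt{-600 - - \frac{27}{26}} = \sqrt{-600 + \frac{27}{26}} = \sqrt{- \frac{15573}{26}} = \frac{i \sqrt{404898}}{26}$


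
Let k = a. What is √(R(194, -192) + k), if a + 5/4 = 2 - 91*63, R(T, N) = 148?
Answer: I*√22337/2 ≈ 74.728*I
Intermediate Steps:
a = -22929/4 (a = -5/4 + (2 - 91*63) = -5/4 + (2 - 5733) = -5/4 - 5731 = -22929/4 ≈ -5732.3)
k = -22929/4 ≈ -5732.3
√(R(194, -192) + k) = √(148 - 22929/4) = √(-22337/4) = I*√22337/2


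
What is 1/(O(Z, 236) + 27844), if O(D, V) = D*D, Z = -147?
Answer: 1/49453 ≈ 2.0221e-5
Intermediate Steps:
O(D, V) = D**2
1/(O(Z, 236) + 27844) = 1/((-147)**2 + 27844) = 1/(21609 + 27844) = 1/49453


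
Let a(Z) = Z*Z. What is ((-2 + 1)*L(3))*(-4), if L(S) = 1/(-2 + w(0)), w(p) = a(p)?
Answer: -2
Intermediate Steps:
a(Z) = Z²
w(p) = p²
L(S) = -½ (L(S) = 1/(-2 + 0²) = 1/(-2 + 0) = 1/(-2) = -½)
((-2 + 1)*L(3))*(-4) = ((-2 + 1)*(-½))*(-4) = -1*(-½)*(-4) = (½)*(-4) = -2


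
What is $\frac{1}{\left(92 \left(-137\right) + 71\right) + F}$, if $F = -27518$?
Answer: $- \frac{1}{40051} \approx -2.4968 \cdot 10^{-5}$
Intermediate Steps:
$\frac{1}{\left(92 \left(-137\right) + 71\right) + F} = \frac{1}{\left(92 \left(-137\right) + 71\right) - 27518} = \frac{1}{\left(-12604 + 71\right) - 27518} = \frac{1}{-12533 - 27518} = \frac{1}{-40051} = - \frac{1}{40051}$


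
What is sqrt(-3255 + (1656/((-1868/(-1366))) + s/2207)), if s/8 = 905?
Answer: I*sqrt(2167842229556443)/1030669 ≈ 45.175*I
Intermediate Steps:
s = 7240 (s = 8*905 = 7240)
sqrt(-3255 + (1656/((-1868/(-1366))) + s/2207)) = sqrt(-3255 + (1656/((-1868/(-1366))) + 7240/2207)) = sqrt(-3255 + (1656/((-1868*(-1/1366))) + 7240*(1/2207))) = sqrt(-3255 + (1656/(934/683) + 7240/2207)) = sqrt(-3255 + (1656*(683/934) + 7240/2207)) = sqrt(-3255 + (565524/467 + 7240/2207)) = sqrt(-3255 + 1251492548/1030669) = sqrt(-2103335047/1030669) = I*sqrt(2167842229556443)/1030669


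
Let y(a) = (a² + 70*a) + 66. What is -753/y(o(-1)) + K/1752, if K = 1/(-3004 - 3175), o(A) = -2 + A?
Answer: 905742521/162384120 ≈ 5.5778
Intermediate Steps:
y(a) = 66 + a² + 70*a
K = -1/6179 (K = 1/(-6179) = -1/6179 ≈ -0.00016184)
-753/y(o(-1)) + K/1752 = -753/(66 + (-2 - 1)² + 70*(-2 - 1)) - 1/6179/1752 = -753/(66 + (-3)² + 70*(-3)) - 1/6179*1/1752 = -753/(66 + 9 - 210) - 1/10825608 = -753/(-135) - 1/10825608 = -753*(-1/135) - 1/10825608 = 251/45 - 1/10825608 = 905742521/162384120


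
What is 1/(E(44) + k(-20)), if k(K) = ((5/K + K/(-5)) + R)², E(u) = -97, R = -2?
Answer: -16/1503 ≈ -0.010645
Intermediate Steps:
k(K) = (-2 + 5/K - K/5)² (k(K) = ((5/K + K/(-5)) - 2)² = ((5/K + K*(-⅕)) - 2)² = ((5/K - K/5) - 2)² = (-2 + 5/K - K/5)²)
1/(E(44) + k(-20)) = 1/(-97 + (1/25)*(25 - 1*(-20)² - 10*(-20))²/(-20)²) = 1/(-97 + (1/25)*(1/400)*(25 - 1*400 + 200)²) = 1/(-97 + (1/25)*(1/400)*(25 - 400 + 200)²) = 1/(-97 + (1/25)*(1/400)*(-175)²) = 1/(-97 + (1/25)*(1/400)*30625) = 1/(-97 + 49/16) = 1/(-1503/16) = -16/1503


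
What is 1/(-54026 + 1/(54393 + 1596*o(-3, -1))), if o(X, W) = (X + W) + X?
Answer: -43221/2335057745 ≈ -1.8510e-5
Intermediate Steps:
o(X, W) = W + 2*X (o(X, W) = (W + X) + X = W + 2*X)
1/(-54026 + 1/(54393 + 1596*o(-3, -1))) = 1/(-54026 + 1/(54393 + 1596*(-1 + 2*(-3)))) = 1/(-54026 + 1/(54393 + 1596*(-1 - 6))) = 1/(-54026 + 1/(54393 + 1596*(-7))) = 1/(-54026 + 1/(54393 - 11172)) = 1/(-54026 + 1/43221) = 1/(-2335057745/43221) = -43221/2335057745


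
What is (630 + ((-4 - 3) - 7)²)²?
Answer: 682276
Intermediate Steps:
(630 + ((-4 - 3) - 7)²)² = (630 + (-7 - 7)²)² = (630 + (-14)²)² = (630 + 196)² = 826² = 682276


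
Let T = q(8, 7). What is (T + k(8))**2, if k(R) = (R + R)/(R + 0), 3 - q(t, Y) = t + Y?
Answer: 100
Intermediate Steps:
q(t, Y) = 3 - Y - t (q(t, Y) = 3 - (t + Y) = 3 - (Y + t) = 3 + (-Y - t) = 3 - Y - t)
T = -12 (T = 3 - 1*7 - 1*8 = 3 - 7 - 8 = -12)
k(R) = 2 (k(R) = (2*R)/R = 2)
(T + k(8))**2 = (-12 + 2)**2 = (-10)**2 = 100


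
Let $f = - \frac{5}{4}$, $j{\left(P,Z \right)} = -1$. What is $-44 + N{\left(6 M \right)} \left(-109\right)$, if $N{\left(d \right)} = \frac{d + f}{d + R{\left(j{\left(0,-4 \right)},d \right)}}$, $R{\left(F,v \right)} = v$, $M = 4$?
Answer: $- \frac{18367}{192} \approx -95.661$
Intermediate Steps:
$f = - \frac{5}{4}$ ($f = \left(-5\right) \frac{1}{4} = - \frac{5}{4} \approx -1.25$)
$N{\left(d \right)} = \frac{- \frac{5}{4} + d}{2 d}$ ($N{\left(d \right)} = \frac{d - \frac{5}{4}}{d + d} = \frac{- \frac{5}{4} + d}{2 d}$)
$-44 + N{\left(6 M \right)} \left(-109\right) = -44 + \frac{-5 + 4 \cdot 6 \cdot 4}{8 \cdot 6 \cdot 4} \left(-109\right) = -44 + \frac{-5 + 4 \cdot 24}{8 \cdot 24} \left(-109\right) = -44 + \frac{1}{8} \cdot \frac{1}{24} \left(-5 + 96\right) \left(-109\right) = -44 + \frac{1}{8} \cdot \frac{1}{24} \cdot 91 \left(-109\right) = -44 + \frac{91}{192} \left(-109\right) = -44 - \frac{9919}{192} = - \frac{18367}{192}$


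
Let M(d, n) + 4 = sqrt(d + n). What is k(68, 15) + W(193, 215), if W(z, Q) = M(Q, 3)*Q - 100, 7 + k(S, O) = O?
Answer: -952 + 215*sqrt(218) ≈ 2222.4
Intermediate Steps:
M(d, n) = -4 + sqrt(d + n)
k(S, O) = -7 + O
W(z, Q) = -100 + Q*(-4 + sqrt(3 + Q)) (W(z, Q) = (-4 + sqrt(Q + 3))*Q - 100 = (-4 + sqrt(3 + Q))*Q - 100 = Q*(-4 + sqrt(3 + Q)) - 100 = -100 + Q*(-4 + sqrt(3 + Q)))
k(68, 15) + W(193, 215) = (-7 + 15) + (-100 + 215*(-4 + sqrt(3 + 215))) = 8 + (-100 + 215*(-4 + sqrt(218))) = 8 + (-100 + (-860 + 215*sqrt(218))) = 8 + (-960 + 215*sqrt(218)) = -952 + 215*sqrt(218)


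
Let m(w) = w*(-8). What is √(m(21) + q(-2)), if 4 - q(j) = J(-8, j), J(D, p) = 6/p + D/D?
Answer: 9*I*√2 ≈ 12.728*I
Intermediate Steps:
J(D, p) = 1 + 6/p (J(D, p) = 6/p + 1 = 1 + 6/p)
q(j) = 4 - (6 + j)/j
m(w) = -8*w
√(m(21) + q(-2)) = √(-8*21 + (3 - 6/(-2))) = √(-168 + (3 - 6*(-½))) = √(-168 + (3 + 3)) = √(-168 + 6) = √(-162) = 9*I*√2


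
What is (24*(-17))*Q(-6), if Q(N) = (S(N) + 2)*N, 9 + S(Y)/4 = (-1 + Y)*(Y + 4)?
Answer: 53856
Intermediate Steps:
S(Y) = -36 + 4*(-1 + Y)*(4 + Y) (S(Y) = -36 + 4*((-1 + Y)*(Y + 4)) = -36 + 4*((-1 + Y)*(4 + Y)) = -36 + 4*(-1 + Y)*(4 + Y))
Q(N) = N*(-50 + 4*N**2 + 12*N) (Q(N) = ((-52 + 4*N**2 + 12*N) + 2)*N = (-50 + 4*N**2 + 12*N)*N = N*(-50 + 4*N**2 + 12*N))
(24*(-17))*Q(-6) = (24*(-17))*(2*(-6)*(-25 + 2*(-6)**2 + 6*(-6))) = -816*(-6)*(-25 + 2*36 - 36) = -816*(-6)*(-25 + 72 - 36) = -816*(-6)*11 = -408*(-132) = 53856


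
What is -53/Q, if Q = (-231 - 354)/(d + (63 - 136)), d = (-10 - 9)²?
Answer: 1696/65 ≈ 26.092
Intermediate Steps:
d = 361 (d = (-19)² = 361)
Q = -65/32 (Q = (-231 - 354)/(361 + (63 - 136)) = -585/(361 - 73) = -585/288 = -585*1/288 = -65/32 ≈ -2.0313)
-53/Q = -53/(-65/32) = -53*(-32/65) = 1696/65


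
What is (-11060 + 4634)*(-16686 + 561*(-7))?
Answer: 132459138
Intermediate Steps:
(-11060 + 4634)*(-16686 + 561*(-7)) = -6426*(-16686 - 3927) = -6426*(-20613) = 132459138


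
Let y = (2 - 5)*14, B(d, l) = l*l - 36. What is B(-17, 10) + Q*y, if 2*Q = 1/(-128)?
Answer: 8213/128 ≈ 64.164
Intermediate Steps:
B(d, l) = -36 + l² (B(d, l) = l² - 36 = -36 + l²)
y = -42 (y = -3*14 = -42)
Q = -1/256 (Q = (½)/(-128) = (½)*(-1/128) = -1/256 ≈ -0.0039063)
B(-17, 10) + Q*y = (-36 + 10²) - 1/256*(-42) = (-36 + 100) + 21/128 = 64 + 21/128 = 8213/128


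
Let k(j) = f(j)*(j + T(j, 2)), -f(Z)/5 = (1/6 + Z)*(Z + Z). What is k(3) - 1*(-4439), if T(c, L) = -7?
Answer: 4819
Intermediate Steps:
f(Z) = -10*Z*(⅙ + Z) (f(Z) = -5*(1/6 + Z)*(Z + Z) = -5*(⅙ + Z)*2*Z = -10*Z*(⅙ + Z))
k(j) = -5*j*(1 + 6*j)*(-7 + j)/3 (k(j) = (-5*j*(1 + 6*j)/3)*(j - 7) = (-5*j*(1 + 6*j)/3)*(-7 + j) = -5*j*(1 + 6*j)*(-7 + j)/3)
k(3) - 1*(-4439) = -5/3*3*(1 + 6*3)*(-7 + 3) - 1*(-4439) = -5/3*3*(1 + 18)*(-4) + 4439 = -5/3*3*19*(-4) + 4439 = 380 + 4439 = 4819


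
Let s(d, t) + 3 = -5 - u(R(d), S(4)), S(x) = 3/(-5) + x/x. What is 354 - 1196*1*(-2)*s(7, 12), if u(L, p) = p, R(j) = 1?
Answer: -98694/5 ≈ -19739.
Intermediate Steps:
S(x) = 2/5 (S(x) = 3*(-1/5) + 1 = -3/5 + 1 = 2/5)
s(d, t) = -42/5 (s(d, t) = -3 + (-5 - 1*2/5) = -3 + (-5 - 2/5) = -3 - 27/5 = -42/5)
354 - 1196*1*(-2)*s(7, 12) = 354 - 1196*1*(-2)*(-42)/5 = 354 - (-2392)*(-42)/5 = 354 - 1196*84/5 = 354 - 100464/5 = -98694/5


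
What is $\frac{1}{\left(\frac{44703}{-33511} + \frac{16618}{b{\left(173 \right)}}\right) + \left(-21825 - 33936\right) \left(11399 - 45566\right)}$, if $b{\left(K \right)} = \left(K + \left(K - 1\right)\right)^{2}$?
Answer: $\frac{173419425}{330396275518414376} \approx 5.2488 \cdot 10^{-10}$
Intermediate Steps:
$b{\left(K \right)} = \left(-1 + 2 K\right)^{2}$ ($b{\left(K \right)} = \left(K + \left(K - 1\right)\right)^{2} = \left(K + \left(-1 + K\right)\right)^{2} = \left(-1 + 2 K\right)^{2}$)
$\frac{1}{\left(\frac{44703}{-33511} + \frac{16618}{b{\left(173 \right)}}\right) + \left(-21825 - 33936\right) \left(11399 - 45566\right)} = \frac{1}{\left(\frac{44703}{-33511} + \frac{16618}{\left(-1 + 2 \cdot 173\right)^{2}}\right) + \left(-21825 - 33936\right) \left(11399 - 45566\right)} = \frac{1}{\left(44703 \left(- \frac{1}{33511}\right) + \frac{16618}{\left(-1 + 346\right)^{2}}\right) - -1905186087} = \frac{1}{\left(- \frac{44703}{33511} + \frac{16618}{345^{2}}\right) + 1905186087} = \frac{1}{\left(- \frac{44703}{33511} + \frac{16618}{119025}\right) + 1905186087} = \frac{1}{- \frac{207125599}{173419425} + 1905186087} = \frac{1}{\frac{330396275518414376}{173419425}} = \frac{173419425}{330396275518414376}$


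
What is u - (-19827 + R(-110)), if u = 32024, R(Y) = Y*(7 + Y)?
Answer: 40521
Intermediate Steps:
u - (-19827 + R(-110)) = 32024 - (-19827 - 110*(7 - 110)) = 32024 - (-19827 - 110*(-103)) = 32024 - (-19827 + 11330) = 32024 - 1*(-8497) = 32024 + 8497 = 40521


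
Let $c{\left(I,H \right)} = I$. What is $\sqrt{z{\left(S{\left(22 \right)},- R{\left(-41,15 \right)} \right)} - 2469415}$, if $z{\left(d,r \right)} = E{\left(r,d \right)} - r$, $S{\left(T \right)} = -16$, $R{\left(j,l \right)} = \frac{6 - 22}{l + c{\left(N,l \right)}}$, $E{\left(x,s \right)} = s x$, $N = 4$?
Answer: $\frac{i \sqrt{891463983}}{19} \approx 1571.4 i$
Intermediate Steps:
$R{\left(j,l \right)} = - \frac{16}{4 + l}$ ($R{\left(j,l \right)} = \frac{6 - 22}{l + 4} = - \frac{16}{4 + l}$)
$z{\left(d,r \right)} = - r + d r$ ($z{\left(d,r \right)} = d r - r = - r + d r$)
$\sqrt{z{\left(S{\left(22 \right)},- R{\left(-41,15 \right)} \right)} - 2469415} = \sqrt{- \frac{-16}{4 + 15} \left(-1 - 16\right) - 2469415} = \sqrt{- \frac{-16}{19} \left(-17\right) - 2469415} = \sqrt{\left(-1\right) \left(- \frac{16}{19}\right) \left(-17\right) - 2469415} = \sqrt{\frac{16}{19} \left(-17\right) - 2469415} = \sqrt{- \frac{272}{19} - 2469415} = \sqrt{- \frac{46919157}{19}} = \frac{i \sqrt{891463983}}{19}$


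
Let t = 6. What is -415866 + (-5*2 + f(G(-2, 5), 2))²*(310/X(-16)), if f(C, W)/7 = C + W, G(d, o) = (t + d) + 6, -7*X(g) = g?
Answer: 653633/2 ≈ 3.2682e+5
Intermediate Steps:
X(g) = -g/7
G(d, o) = 12 + d (G(d, o) = (6 + d) + 6 = 12 + d)
f(C, W) = 7*C + 7*W (f(C, W) = 7*(C + W) = 7*C + 7*W)
-415866 + (-5*2 + f(G(-2, 5), 2))²*(310/X(-16)) = -415866 + (-5*2 + (7*(12 - 2) + 7*2))²*(310/((-⅐*(-16)))) = -415866 + (-10 + (7*10 + 14))²*(310/(16/7)) = -415866 + (-10 + (70 + 14))²*(310*(7/16)) = -415866 + (-10 + 84)²*(1085/8) = -415866 + 74²*(1085/8) = -415866 + 5476*(1085/8) = -415866 + 1485365/2 = 653633/2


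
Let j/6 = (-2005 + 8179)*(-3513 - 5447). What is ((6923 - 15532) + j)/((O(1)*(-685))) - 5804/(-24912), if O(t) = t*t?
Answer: 2067216497507/4266180 ≈ 4.8456e+5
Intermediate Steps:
O(t) = t²
j = -331914240 (j = 6*((-2005 + 8179)*(-3513 - 5447)) = 6*(6174*(-8960)) = 6*(-55319040) = -331914240)
((6923 - 15532) + j)/((O(1)*(-685))) - 5804/(-24912) = ((6923 - 15532) - 331914240)/((1²*(-685))) - 5804/(-24912) = (-8609 - 331914240)/((1*(-685))) - 5804*(-1/24912) = -331922849/(-685) + 1451/6228 = -331922849*(-1/685) + 1451/6228 = 331922849/685 + 1451/6228 = 2067216497507/4266180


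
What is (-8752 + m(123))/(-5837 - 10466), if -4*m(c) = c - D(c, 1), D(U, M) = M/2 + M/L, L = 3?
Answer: 210781/391272 ≈ 0.53871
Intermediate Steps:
D(U, M) = 5*M/6 (D(U, M) = M/2 + M/3 = 5*M/6)
m(c) = 5/24 - c/4 (m(c) = -(c - 5/6)/4 = -(-5/6 + c)/4 = 5/24 - c/4)
(-8752 + m(123))/(-5837 - 10466) = (-8752 + (5/24 - 1/4*123))/(-5837 - 10466) = (-8752 + (5/24 - 123/4))/(-16303) = (-8752 - 733/24)*(-1/16303) = -210781/24*(-1/16303) = 210781/391272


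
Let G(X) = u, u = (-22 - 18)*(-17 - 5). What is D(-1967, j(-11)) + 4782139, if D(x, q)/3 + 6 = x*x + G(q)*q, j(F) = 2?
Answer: 16394668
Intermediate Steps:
u = 880 (u = -40*(-22) = 880)
G(X) = 880
D(x, q) = -18 + 3*x**2 + 2640*q (D(x, q) = -18 + 3*(x*x + 880*q) = -18 + 3*(x**2 + 880*q) = -18 + (3*x**2 + 2640*q) = -18 + 3*x**2 + 2640*q)
D(-1967, j(-11)) + 4782139 = (-18 + 3*(-1967)**2 + 2640*2) + 4782139 = (-18 + 3*3869089 + 5280) + 4782139 = (-18 + 11607267 + 5280) + 4782139 = 11612529 + 4782139 = 16394668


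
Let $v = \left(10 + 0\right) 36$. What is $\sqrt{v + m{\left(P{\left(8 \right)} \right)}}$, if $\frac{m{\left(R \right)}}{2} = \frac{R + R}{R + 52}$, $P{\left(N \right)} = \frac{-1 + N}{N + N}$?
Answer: $\frac{2 \sqrt{63358763}}{839} \approx 18.975$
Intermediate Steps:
$v = 360$ ($v = 10 \cdot 36 = 360$)
$P{\left(N \right)} = \frac{-1 + N}{2 N}$
$m{\left(R \right)} = \frac{4 R}{52 + R}$ ($m{\left(R \right)} = 2 \frac{R + R}{R + 52} = 2 \frac{2 R}{52 + R} = \frac{4 R}{52 + R}$)
$\sqrt{v + m{\left(P{\left(8 \right)} \right)}} = \sqrt{360 + \frac{4 \frac{-1 + 8}{2 \cdot 8}}{52 + \frac{-1 + 8}{2 \cdot 8}}} = \sqrt{360 + \frac{4 \cdot \frac{1}{2} \cdot \frac{1}{8} \cdot 7}{52 + \frac{1}{2} \cdot \frac{1}{8} \cdot 7}} = \sqrt{360 + 4 \cdot \frac{7}{16} \frac{1}{52 + \frac{7}{16}}} = \sqrt{360 + 4 \cdot \frac{7}{16} \frac{1}{\frac{839}{16}}} = \sqrt{360 + 4 \cdot \frac{7}{16} \cdot \frac{16}{839}} = \sqrt{360 + \frac{28}{839}} = \sqrt{\frac{302068}{839}} = \frac{2 \sqrt{63358763}}{839}$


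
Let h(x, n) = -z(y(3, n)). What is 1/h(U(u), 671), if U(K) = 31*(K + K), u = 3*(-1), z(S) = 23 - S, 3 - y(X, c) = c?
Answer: -1/691 ≈ -0.0014472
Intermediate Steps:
y(X, c) = 3 - c
u = -3
U(K) = 62*K (U(K) = 31*(2*K) = 62*K)
h(x, n) = -20 - n (h(x, n) = -(23 - (3 - n)) = -(23 + (-3 + n)) = -(20 + n) = -20 - n)
1/h(U(u), 671) = 1/(-20 - 1*671) = 1/(-20 - 671) = 1/(-691) = -1/691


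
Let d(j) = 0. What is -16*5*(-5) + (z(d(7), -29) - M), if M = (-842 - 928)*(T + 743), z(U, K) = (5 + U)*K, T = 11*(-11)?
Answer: 1101195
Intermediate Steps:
T = -121
z(U, K) = K*(5 + U)
M = -1100940 (M = (-842 - 928)*(-121 + 743) = -1770*622 = -1100940)
-16*5*(-5) + (z(d(7), -29) - M) = -16*5*(-5) + (-29*(5 + 0) - 1*(-1100940)) = -80*(-5) + (-29*5 + 1100940) = 400 + (-145 + 1100940) = 400 + 1100795 = 1101195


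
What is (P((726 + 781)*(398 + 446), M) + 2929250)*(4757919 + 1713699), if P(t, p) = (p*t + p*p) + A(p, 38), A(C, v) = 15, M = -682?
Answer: -5591781257320806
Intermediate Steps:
P(t, p) = 15 + p**2 + p*t (P(t, p) = (p*t + p*p) + 15 = (p*t + p**2) + 15 = (p**2 + p*t) + 15 = 15 + p**2 + p*t)
(P((726 + 781)*(398 + 446), M) + 2929250)*(4757919 + 1713699) = ((15 + (-682)**2 - 682*(726 + 781)*(398 + 446)) + 2929250)*(4757919 + 1713699) = ((15 + 465124 - 1027774*844) + 2929250)*6471618 = ((15 + 465124 - 682*1271908) + 2929250)*6471618 = ((15 + 465124 - 867441256) + 2929250)*6471618 = (-866976117 + 2929250)*6471618 = -864046867*6471618 = -5591781257320806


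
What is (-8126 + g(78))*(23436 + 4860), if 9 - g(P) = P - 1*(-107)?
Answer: -234913392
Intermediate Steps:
g(P) = -98 - P (g(P) = 9 - (P - 1*(-107)) = 9 - (P + 107) = 9 - (107 + P) = 9 + (-107 - P) = -98 - P)
(-8126 + g(78))*(23436 + 4860) = (-8126 + (-98 - 1*78))*(23436 + 4860) = (-8126 + (-98 - 78))*28296 = (-8126 - 176)*28296 = -8302*28296 = -234913392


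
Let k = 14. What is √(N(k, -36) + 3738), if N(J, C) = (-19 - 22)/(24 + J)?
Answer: √5396114/38 ≈ 61.130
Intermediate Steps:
N(J, C) = -41/(24 + J)
√(N(k, -36) + 3738) = √(-41/(24 + 14) + 3738) = √(-41/38 + 3738) = √(142003/38) = √5396114/38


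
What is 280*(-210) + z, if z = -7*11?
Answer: -58877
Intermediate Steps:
z = -77
280*(-210) + z = 280*(-210) - 77 = -58800 - 77 = -58877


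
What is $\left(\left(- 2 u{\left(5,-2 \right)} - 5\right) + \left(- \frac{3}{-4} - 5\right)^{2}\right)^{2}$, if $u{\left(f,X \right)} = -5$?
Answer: $\frac{136161}{256} \approx 531.88$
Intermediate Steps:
$\left(\left(- 2 u{\left(5,-2 \right)} - 5\right) + \left(- \frac{3}{-4} - 5\right)^{2}\right)^{2} = \left(\left(\left(-2\right) \left(-5\right) - 5\right) + \left(- \frac{3}{-4} - 5\right)^{2}\right)^{2} = \left(\left(10 - 5\right) + \left(\left(-3\right) \left(- \frac{1}{4}\right) - 5\right)^{2}\right)^{2} = \left(5 + \left(\frac{3}{4} - 5\right)^{2}\right)^{2} = \left(5 + \left(- \frac{17}{4}\right)^{2}\right)^{2} = \left(5 + \frac{289}{16}\right)^{2} = \left(\frac{369}{16}\right)^{2} = \frac{136161}{256}$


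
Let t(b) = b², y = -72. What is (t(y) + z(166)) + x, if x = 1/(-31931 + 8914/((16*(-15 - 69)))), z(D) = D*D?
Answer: 702668793188/21462089 ≈ 32740.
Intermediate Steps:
z(D) = D²
x = -672/21462089 (x = 1/(-31931 + 8914/((16*(-84)))) = 1/(-31931 + 8914/(-1344)) = 1/(-31931 + 8914*(-1/1344)) = 1/(-31931 - 4457/672) = 1/(-21462089/672) = -672/21462089 ≈ -3.1311e-5)
(t(y) + z(166)) + x = ((-72)² + 166²) - 672/21462089 = (5184 + 27556) - 672/21462089 = 32740 - 672/21462089 = 702668793188/21462089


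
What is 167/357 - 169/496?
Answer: 22499/177072 ≈ 0.12706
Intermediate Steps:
167/357 - 169/496 = 22499/177072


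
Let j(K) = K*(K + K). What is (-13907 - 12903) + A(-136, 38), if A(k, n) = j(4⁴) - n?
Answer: 104224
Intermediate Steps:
j(K) = 2*K² (j(K) = K*(2*K) = 2*K²)
A(k, n) = 131072 - n (A(k, n) = 2*(4⁴)² - n = 2*256² - n = 2*65536 - n = 131072 - n)
(-13907 - 12903) + A(-136, 38) = (-13907 - 12903) + (131072 - 1*38) = -26810 + (131072 - 38) = -26810 + 131034 = 104224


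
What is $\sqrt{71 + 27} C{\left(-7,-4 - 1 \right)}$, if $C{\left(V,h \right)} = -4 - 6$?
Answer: $- 70 \sqrt{2} \approx -98.995$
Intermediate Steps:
$C{\left(V,h \right)} = -10$ ($C{\left(V,h \right)} = -4 - 6 = -10$)
$\sqrt{71 + 27} C{\left(-7,-4 - 1 \right)} = \sqrt{71 + 27} \left(-10\right) = \sqrt{98} \left(-10\right) = 7 \sqrt{2} \left(-10\right) = - 70 \sqrt{2}$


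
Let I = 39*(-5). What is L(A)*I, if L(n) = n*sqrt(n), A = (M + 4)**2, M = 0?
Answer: -12480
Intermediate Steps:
I = -195
A = 16 (A = (0 + 4)**2 = 4**2 = 16)
L(n) = n**(3/2)
L(A)*I = 16**(3/2)*(-195) = 64*(-195) = -12480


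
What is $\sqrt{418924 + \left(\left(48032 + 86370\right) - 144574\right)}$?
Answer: $4 \sqrt{25547} \approx 639.34$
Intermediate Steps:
$\sqrt{418924 + \left(\left(48032 + 86370\right) - 144574\right)} = \sqrt{418924 + \left(134402 - 144574\right)} = \sqrt{418924 - 10172} = \sqrt{408752} = 4 \sqrt{25547}$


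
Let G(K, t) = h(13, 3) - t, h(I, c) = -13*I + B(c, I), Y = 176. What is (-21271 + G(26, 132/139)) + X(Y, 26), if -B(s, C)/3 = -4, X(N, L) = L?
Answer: -2975010/139 ≈ -21403.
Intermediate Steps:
B(s, C) = 12 (B(s, C) = -3*(-4) = 12)
h(I, c) = 12 - 13*I (h(I, c) = -13*I + 12 = 12 - 13*I)
G(K, t) = -157 - t (G(K, t) = (12 - 13*13) - t = (12 - 169) - t = -157 - t)
(-21271 + G(26, 132/139)) + X(Y, 26) = (-21271 + (-157 - 132/139)) + 26 = (-21271 - 21955/139) + 26 = -2978624/139 + 26 = -2975010/139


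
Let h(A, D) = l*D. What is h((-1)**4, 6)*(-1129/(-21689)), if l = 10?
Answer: 67740/21689 ≈ 3.1232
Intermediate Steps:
h(A, D) = 10*D
h((-1)**4, 6)*(-1129/(-21689)) = (10*6)*(-1129/(-21689)) = 60*(-1129*(-1/21689)) = 60*(1129/21689) = 67740/21689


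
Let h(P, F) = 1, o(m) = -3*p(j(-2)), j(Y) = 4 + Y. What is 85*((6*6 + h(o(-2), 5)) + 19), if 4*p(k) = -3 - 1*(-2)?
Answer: 4760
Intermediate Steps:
p(k) = -¼ (p(k) = (-3 - 1*(-2))/4 = (-3 + 2)/4 = (¼)*(-1) = -¼)
o(m) = ¾ (o(m) = -3*(-¼) = ¾)
85*((6*6 + h(o(-2), 5)) + 19) = 85*((6*6 + 1) + 19) = 85*((36 + 1) + 19) = 85*(37 + 19) = 85*56 = 4760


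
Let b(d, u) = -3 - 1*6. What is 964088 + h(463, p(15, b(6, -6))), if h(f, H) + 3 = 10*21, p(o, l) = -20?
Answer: 964295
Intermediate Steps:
b(d, u) = -9 (b(d, u) = -3 - 6 = -9)
h(f, H) = 207 (h(f, H) = -3 + 10*21 = -3 + 210 = 207)
964088 + h(463, p(15, b(6, -6))) = 964088 + 207 = 964295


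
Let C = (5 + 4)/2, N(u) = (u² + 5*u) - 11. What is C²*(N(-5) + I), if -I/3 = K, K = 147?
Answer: -9153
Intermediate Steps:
N(u) = -11 + u² + 5*u
C = 9/2 (C = 9*(½) = 9/2 ≈ 4.5000)
I = -441 (I = -3*147 = -441)
C²*(N(-5) + I) = (9/2)²*((-11 + (-5)² + 5*(-5)) - 441) = 81*((-11 + 25 - 25) - 441)/4 = 81*(-11 - 441)/4 = (81/4)*(-452) = -9153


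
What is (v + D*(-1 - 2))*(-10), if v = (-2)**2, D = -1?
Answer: -70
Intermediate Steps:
v = 4
(v + D*(-1 - 2))*(-10) = (4 - (-1 - 2))*(-10) = (4 - 1*(-3))*(-10) = (4 + 3)*(-10) = 7*(-10) = -70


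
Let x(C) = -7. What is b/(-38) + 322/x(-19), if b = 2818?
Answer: -2283/19 ≈ -120.16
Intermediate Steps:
b/(-38) + 322/x(-19) = 2818/(-38) + 322/(-7) = 2818*(-1/38) + 322*(-1/7) = -1409/19 - 46 = -2283/19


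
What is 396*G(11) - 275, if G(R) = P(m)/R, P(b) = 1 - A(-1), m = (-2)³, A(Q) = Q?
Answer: -203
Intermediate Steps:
m = -8
P(b) = 2 (P(b) = 1 - 1*(-1) = 1 + 1 = 2)
G(R) = 2/R
396*G(11) - 275 = 396*(2/11) - 275 = 72 - 275 = -203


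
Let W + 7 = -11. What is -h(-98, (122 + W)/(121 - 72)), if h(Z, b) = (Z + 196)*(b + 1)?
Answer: -306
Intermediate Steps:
W = -18 (W = -7 - 11 = -18)
h(Z, b) = (1 + b)*(196 + Z) (h(Z, b) = (196 + Z)*(1 + b) = (1 + b)*(196 + Z))
-h(-98, (122 + W)/(121 - 72)) = -(196 - 98 + 196*((122 - 18)/(121 - 72)) - 98*(122 - 18)/(121 - 72)) = -(196 - 98 + 196*(104/49) - 10192/49) = -(196 - 98 + 196*(104*(1/49)) - 10192/49) = -(196 - 98 + 196*(104/49) - 98*104/49) = -(196 - 98 + 416 - 208) = -1*306 = -306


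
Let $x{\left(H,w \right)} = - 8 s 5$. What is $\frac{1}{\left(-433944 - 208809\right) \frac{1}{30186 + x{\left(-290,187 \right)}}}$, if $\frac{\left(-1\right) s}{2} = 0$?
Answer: $- \frac{3354}{71417} \approx -0.046964$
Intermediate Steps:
$s = 0$ ($s = \left(-2\right) 0 = 0$)
$x{\left(H,w \right)} = 0$ ($x{\left(H,w \right)} = \left(-8\right) 0 \cdot 5 = 0 \cdot 5 = 0$)
$\frac{1}{\left(-433944 - 208809\right) \frac{1}{30186 + x{\left(-290,187 \right)}}} = \frac{1}{\left(-433944 - 208809\right) \frac{1}{30186 + 0}} = \frac{1}{\left(-642753\right) \frac{1}{30186}} = \frac{1}{- \frac{71417}{3354}} = - \frac{3354}{71417}$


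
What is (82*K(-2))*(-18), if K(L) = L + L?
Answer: 5904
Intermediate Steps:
K(L) = 2*L
(82*K(-2))*(-18) = (82*(2*(-2)))*(-18) = (82*(-4))*(-18) = -328*(-18) = 5904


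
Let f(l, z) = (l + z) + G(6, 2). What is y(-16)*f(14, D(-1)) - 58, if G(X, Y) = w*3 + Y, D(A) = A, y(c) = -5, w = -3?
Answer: -88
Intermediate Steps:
G(X, Y) = -9 + Y (G(X, Y) = -3*3 + Y = -9 + Y)
f(l, z) = -7 + l + z (f(l, z) = (l + z) + (-9 + 2) = (l + z) - 7 = -7 + l + z)
y(-16)*f(14, D(-1)) - 58 = -5*(-7 + 14 - 1) - 58 = -5*6 - 58 = -30 - 58 = -88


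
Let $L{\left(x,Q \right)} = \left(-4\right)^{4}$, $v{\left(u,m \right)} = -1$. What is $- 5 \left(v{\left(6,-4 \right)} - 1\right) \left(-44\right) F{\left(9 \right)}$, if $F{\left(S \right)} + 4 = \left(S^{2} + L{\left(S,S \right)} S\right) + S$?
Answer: $-1051600$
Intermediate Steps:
$L{\left(x,Q \right)} = 256$
$F{\left(S \right)} = -4 + S^{2} + 257 S$ ($F{\left(S \right)} = -4 + \left(\left(S^{2} + 256 S\right) + S\right) = -4 + \left(S^{2} + 257 S\right) = -4 + S^{2} + 257 S$)
$- 5 \left(v{\left(6,-4 \right)} - 1\right) \left(-44\right) F{\left(9 \right)} = - 5 \left(-1 - 1\right) \left(-44\right) \left(-4 + 9^{2} + 257 \cdot 9\right) = \left(-5\right) \left(-2\right) \left(-44\right) \left(-4 + 81 + 2313\right) = 10 \left(-44\right) 2390 = \left(-440\right) 2390 = -1051600$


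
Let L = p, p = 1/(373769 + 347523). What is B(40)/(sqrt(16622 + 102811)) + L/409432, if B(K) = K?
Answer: 1/295320026144 + 40*sqrt(119433)/119433 ≈ 0.11574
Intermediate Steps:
p = 1/721292 ≈ 1.3864e-6
L = 1/721292 ≈ 1.3864e-6
B(40)/(sqrt(16622 + 102811)) + L/409432 = 40/(sqrt(16622 + 102811)) + (1/721292)/409432 = 40/(sqrt(119433)) + (1/721292)*(1/409432) = 40*(sqrt(119433)/119433) + 1/295320026144 = 40*sqrt(119433)/119433 + 1/295320026144 = 1/295320026144 + 40*sqrt(119433)/119433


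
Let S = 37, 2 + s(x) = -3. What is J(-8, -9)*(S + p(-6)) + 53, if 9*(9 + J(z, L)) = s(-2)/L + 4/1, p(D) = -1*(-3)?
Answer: -23227/81 ≈ -286.75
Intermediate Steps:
s(x) = -5 (s(x) = -2 - 3 = -5)
p(D) = 3
J(z, L) = -77/9 - 5/(9*L) (J(z, L) = -9 + (-5/L + 4/1)/9 = -9 + (-5/L + 4*1)/9 = -9 + (-5/L + 4)/9 = -9 + (4 - 5/L)/9 = -9 + (4/9 - 5/(9*L)) = -77/9 - 5/(9*L))
J(-8, -9)*(S + p(-6)) + 53 = ((1/9)*(-5 - 77*(-9))/(-9))*(37 + 3) + 53 = ((1/9)*(-1/9)*(-5 + 693))*40 + 53 = ((1/9)*(-1/9)*688)*40 + 53 = -688/81*40 + 53 = -27520/81 + 53 = -23227/81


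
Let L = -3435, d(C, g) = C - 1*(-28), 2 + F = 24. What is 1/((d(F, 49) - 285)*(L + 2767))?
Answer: 1/156980 ≈ 6.3702e-6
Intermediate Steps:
F = 22 (F = -2 + 24 = 22)
d(C, g) = 28 + C (d(C, g) = C + 28 = 28 + C)
1/((d(F, 49) - 285)*(L + 2767)) = 1/(((28 + 22) - 285)*(-3435 + 2767)) = 1/((50 - 285)*(-668)) = 1/(-235*(-668)) = 1/156980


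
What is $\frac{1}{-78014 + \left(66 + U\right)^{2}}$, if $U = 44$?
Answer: $- \frac{1}{65914} \approx -1.5171 \cdot 10^{-5}$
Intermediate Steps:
$\frac{1}{-78014 + \left(66 + U\right)^{2}} = \frac{1}{-78014 + \left(66 + 44\right)^{2}} = \frac{1}{-78014 + 110^{2}} = \frac{1}{-78014 + 12100} = \frac{1}{-65914} = - \frac{1}{65914}$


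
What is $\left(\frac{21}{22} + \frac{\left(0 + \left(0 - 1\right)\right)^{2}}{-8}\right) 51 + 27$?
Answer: $\frac{6099}{88} \approx 69.307$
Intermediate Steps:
$\left(\frac{21}{22} + \frac{\left(0 + \left(0 - 1\right)\right)^{2}}{-8}\right) 51 + 27 = \left(21 \cdot \frac{1}{22} + \left(0 + \left(0 - 1\right)\right)^{2} \left(- \frac{1}{8}\right)\right) 51 + 27 = \left(\frac{21}{22} + \left(0 - 1\right)^{2} \left(- \frac{1}{8}\right)\right) 51 + 27 = \left(\frac{21}{22} + \left(-1\right)^{2} \left(- \frac{1}{8}\right)\right) 51 + 27 = \left(\frac{21}{22} + 1 \left(- \frac{1}{8}\right)\right) 51 + 27 = \left(\frac{21}{22} - \frac{1}{8}\right) 51 + 27 = \frac{73}{88} \cdot 51 + 27 = \frac{3723}{88} + 27 = \frac{6099}{88}$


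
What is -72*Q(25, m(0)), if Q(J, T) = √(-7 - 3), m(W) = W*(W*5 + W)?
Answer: -72*I*√10 ≈ -227.68*I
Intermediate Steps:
m(W) = 6*W² (m(W) = W*(5*W + W) = W*(6*W) = 6*W²)
Q(J, T) = I*√10 (Q(J, T) = √(-10) = I*√10)
-72*Q(25, m(0)) = -72*I*√10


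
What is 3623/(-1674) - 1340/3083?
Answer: -13412869/5160942 ≈ -2.5989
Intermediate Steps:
3623/(-1674) - 1340/3083 = 3623*(-1/1674) - 1340*1/3083 = -3623/1674 - 1340/3083 = -13412869/5160942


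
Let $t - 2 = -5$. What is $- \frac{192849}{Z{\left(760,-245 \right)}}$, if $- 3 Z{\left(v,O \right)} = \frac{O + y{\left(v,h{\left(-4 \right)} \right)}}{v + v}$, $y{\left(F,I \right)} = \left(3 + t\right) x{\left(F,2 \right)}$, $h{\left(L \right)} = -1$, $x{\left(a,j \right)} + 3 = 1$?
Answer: $- \frac{175878288}{49} \approx -3.5894 \cdot 10^{6}$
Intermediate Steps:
$t = -3$ ($t = 2 - 5 = -3$)
$x{\left(a,j \right)} = -2$ ($x{\left(a,j \right)} = -3 + 1 = -2$)
$y{\left(F,I \right)} = 0$ ($y{\left(F,I \right)} = \left(3 - 3\right) \left(-2\right) = 0 \left(-2\right) = 0$)
$Z{\left(v,O \right)} = - \frac{O}{6 v}$ ($Z{\left(v,O \right)} = - \frac{\left(O + 0\right) \frac{1}{v + v}}{3} = - \frac{O \frac{1}{2 v}}{3} = - \frac{\frac{1}{2} O \frac{1}{v}}{3} = - \frac{O}{6 v}$)
$- \frac{192849}{Z{\left(760,-245 \right)}} = - \frac{192849}{\left(- \frac{1}{6}\right) \left(-245\right) \frac{1}{760}} = - \frac{192849}{\frac{49}{912}} = \left(-192849\right) \frac{912}{49} = - \frac{175878288}{49}$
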